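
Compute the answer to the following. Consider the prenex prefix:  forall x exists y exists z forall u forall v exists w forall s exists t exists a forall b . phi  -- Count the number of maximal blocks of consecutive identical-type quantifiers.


Quantifier-type sequence: A E E A A E A E E A  (A=forall, E=exists)
Group into maximal same-type runs:
  Ax1 | Ex2 | Ax2 | Ex1 | Ax1 | Ex2 | Ax1
Number of blocks = 7

7


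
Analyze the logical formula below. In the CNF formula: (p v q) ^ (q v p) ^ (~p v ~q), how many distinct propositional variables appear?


Identify each variable that appears in the formula.
Variables found: p, q
Count = 2

2


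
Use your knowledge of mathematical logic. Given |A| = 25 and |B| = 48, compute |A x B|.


The Cartesian product A x B contains all ordered pairs (a, b).
|A x B| = |A| * |B| = 25 * 48 = 1200

1200


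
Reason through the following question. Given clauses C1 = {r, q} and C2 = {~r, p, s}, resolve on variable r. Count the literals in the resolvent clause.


Remove r from C1 and ~r from C2.
C1 remainder: {q}
C2 remainder: {p, s}
Union (resolvent): {p, q, s}
Resolvent has 3 literal(s).

3


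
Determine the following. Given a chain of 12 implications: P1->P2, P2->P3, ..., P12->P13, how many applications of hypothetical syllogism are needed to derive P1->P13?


With 12 implications in a chain connecting 13 propositions:
P1->P2, P2->P3, ..., P12->P13
Steps needed = (number of implications) - 1 = 12 - 1 = 11

11


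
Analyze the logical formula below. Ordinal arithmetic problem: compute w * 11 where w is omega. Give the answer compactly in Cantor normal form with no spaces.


Compute w * 11.
Ordinal * is associative and left-distributive over +, but NOT commutative; for finite n>1, n*w = w but w*n stays w*n.
w * 11 means 11 copies of w concatenated: w*11.
Result = w*11

w*11


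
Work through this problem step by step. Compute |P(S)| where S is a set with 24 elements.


The power set of a set with n elements has 2^n elements.
|P(S)| = 2^24 = 16777216

16777216


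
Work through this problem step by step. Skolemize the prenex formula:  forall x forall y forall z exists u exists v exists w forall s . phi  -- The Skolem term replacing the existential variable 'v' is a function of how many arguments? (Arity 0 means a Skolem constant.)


Quantifier prefix: forall x forall y forall z exists u exists v exists w forall s
'v' is existentially quantified at position 5.
Universal variables preceding it: x, y, z
Skolem function arity = 3

3


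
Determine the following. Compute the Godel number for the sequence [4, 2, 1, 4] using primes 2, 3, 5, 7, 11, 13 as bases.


Encode each element as an exponent of the corresponding prime:
  2^4 = 16
  3^2 = 9
  5^1 = 5
  7^4 = 2401
Product = 16 * 9 * 5 * 2401 = 1728720

1728720


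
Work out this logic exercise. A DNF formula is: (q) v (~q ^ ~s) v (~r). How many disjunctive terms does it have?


A DNF formula is a disjunction of terms (conjunctions).
Terms are separated by v.
Counting the disjuncts: 3 terms.

3


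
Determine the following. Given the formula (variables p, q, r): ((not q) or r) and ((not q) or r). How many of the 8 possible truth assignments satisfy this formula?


Evaluate all 8 assignments for p, q, r:
p=0, q=0, r=0: 1
p=0, q=0, r=1: 1
p=0, q=1, r=0: 0
p=0, q=1, r=1: 1
p=1, q=0, r=0: 1
p=1, q=0, r=1: 1
p=1, q=1, r=0: 0
p=1, q=1, r=1: 1
Satisfying count = 6

6


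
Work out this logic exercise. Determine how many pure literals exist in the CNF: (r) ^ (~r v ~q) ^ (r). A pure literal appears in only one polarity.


Check each variable for pure literal status:
p: absent (not pure)
q: pure negative
r: mixed (not pure)
Pure literal count = 1

1


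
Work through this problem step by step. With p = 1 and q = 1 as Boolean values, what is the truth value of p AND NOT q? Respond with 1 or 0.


p = 1, q = 1
Operation: p AND NOT q
Evaluate: 1 AND NOT 1 = 0

0


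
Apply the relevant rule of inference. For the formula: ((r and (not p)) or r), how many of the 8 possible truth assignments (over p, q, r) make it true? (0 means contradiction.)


Check all 8 assignments:
p=0, q=0, r=0: 0
p=0, q=0, r=1: 1
p=0, q=1, r=0: 0
p=0, q=1, r=1: 1
p=1, q=0, r=0: 0
p=1, q=0, r=1: 1
p=1, q=1, r=0: 0
p=1, q=1, r=1: 1
Count of True = 4

4


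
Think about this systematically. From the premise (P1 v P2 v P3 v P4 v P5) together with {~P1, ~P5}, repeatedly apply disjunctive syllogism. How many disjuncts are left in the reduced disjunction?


Original disjuncts (5): P1, P2, P3, P4, P5
Negated (eliminate): ~P1, ~P5
Remaining disjuncts: P2, P3, P4
Count = 5 - 2 = 3

3


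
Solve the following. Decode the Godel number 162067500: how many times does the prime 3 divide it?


Factorize 162067500 by dividing by 3 repeatedly.
Division steps: 3 divides 162067500 exactly 3 time(s).
Exponent of 3 = 3

3


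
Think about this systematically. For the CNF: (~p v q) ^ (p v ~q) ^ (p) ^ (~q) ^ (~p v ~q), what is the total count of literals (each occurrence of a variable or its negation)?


Counting literals in each clause:
Clause 1: 2 literal(s)
Clause 2: 2 literal(s)
Clause 3: 1 literal(s)
Clause 4: 1 literal(s)
Clause 5: 2 literal(s)
Total = 8

8


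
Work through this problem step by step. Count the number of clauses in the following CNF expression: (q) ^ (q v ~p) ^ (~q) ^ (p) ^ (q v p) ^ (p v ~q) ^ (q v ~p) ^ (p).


A CNF formula is a conjunction of clauses.
Clauses are separated by ^.
Counting the conjuncts: 8 clauses.

8


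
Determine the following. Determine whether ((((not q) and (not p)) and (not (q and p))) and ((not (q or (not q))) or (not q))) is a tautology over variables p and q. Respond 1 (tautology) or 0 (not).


Check all 4 assignments:
p=0, q=0: 1
p=0, q=1: 0
p=1, q=0: 0
p=1, q=1: 0
Satisfying count = 1/4.
Tautology iff count = 4: no.

0


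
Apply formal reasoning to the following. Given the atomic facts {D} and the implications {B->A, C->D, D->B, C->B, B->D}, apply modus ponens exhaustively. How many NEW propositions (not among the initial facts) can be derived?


Initial facts: {D}
Apply modus ponens to closure:
  D and D->B  =>  B
  B and B->A  =>  A
Final known: {A, B, D}
New propositions: {A, B}
Count = 2

2


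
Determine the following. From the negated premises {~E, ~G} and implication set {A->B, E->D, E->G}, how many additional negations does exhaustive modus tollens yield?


Initial negated facts: {~E, ~G}
Apply modus tollens to closure:
  (no implication fires)
Final negated: {~E, ~G}
New negations: {(none)}
Count = 0

0


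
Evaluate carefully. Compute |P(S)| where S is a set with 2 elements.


The power set of a set with n elements has 2^n elements.
|P(S)| = 2^2 = 4

4


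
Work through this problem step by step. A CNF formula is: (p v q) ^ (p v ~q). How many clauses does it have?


A CNF formula is a conjunction of clauses.
Clauses are separated by ^.
Counting the conjuncts: 2 clauses.

2


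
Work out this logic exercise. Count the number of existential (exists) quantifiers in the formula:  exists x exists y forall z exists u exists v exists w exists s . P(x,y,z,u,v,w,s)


Quantifier prefix: exists x exists y forall z exists u exists v exists w exists s
Mark each quantifier type:
  E E U E E E E
Universal count = 1, Existential count = 6
Asked for existential (exists) quantifiers: 6

6


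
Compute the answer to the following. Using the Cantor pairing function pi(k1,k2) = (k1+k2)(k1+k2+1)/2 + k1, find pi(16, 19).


k1 + k2 = 35
(k1+k2)(k1+k2+1)/2 = 35 * 36 / 2 = 630
pi = 630 + 16 = 646

646


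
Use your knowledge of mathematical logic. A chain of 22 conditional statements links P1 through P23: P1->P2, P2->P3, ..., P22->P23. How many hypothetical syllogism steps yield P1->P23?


With 22 implications in a chain connecting 23 propositions:
P1->P2, P2->P3, ..., P22->P23
Steps needed = (number of implications) - 1 = 22 - 1 = 21

21


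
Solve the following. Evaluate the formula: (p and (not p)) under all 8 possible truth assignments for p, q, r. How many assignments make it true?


Check all 8 assignments:
p=0, q=0, r=0: 0
p=0, q=0, r=1: 0
p=0, q=1, r=0: 0
p=0, q=1, r=1: 0
p=1, q=0, r=0: 0
p=1, q=0, r=1: 0
p=1, q=1, r=0: 0
p=1, q=1, r=1: 0
Count of True = 0

0


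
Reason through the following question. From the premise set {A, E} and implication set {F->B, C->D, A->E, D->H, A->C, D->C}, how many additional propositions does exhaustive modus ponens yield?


Initial facts: {A, E}
Apply modus ponens to closure:
  A and A->C  =>  C
  C and C->D  =>  D
  D and D->H  =>  H
Final known: {A, C, D, E, H}
New propositions: {C, D, H}
Count = 3

3


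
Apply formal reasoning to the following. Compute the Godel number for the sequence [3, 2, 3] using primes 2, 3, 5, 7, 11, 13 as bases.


Encode each element as an exponent of the corresponding prime:
  2^3 = 8
  3^2 = 9
  5^3 = 125
Product = 8 * 9 * 125 = 9000

9000


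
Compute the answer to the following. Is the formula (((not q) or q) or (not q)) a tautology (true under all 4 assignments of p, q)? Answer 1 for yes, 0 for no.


Check all 4 assignments:
p=0, q=0: 1
p=0, q=1: 1
p=1, q=0: 1
p=1, q=1: 1
Satisfying count = 4/4.
Tautology iff count = 4: yes.

1


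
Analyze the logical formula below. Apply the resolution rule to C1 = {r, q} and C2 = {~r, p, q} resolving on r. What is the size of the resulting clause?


Remove r from C1 and ~r from C2.
C1 remainder: {q}
C2 remainder: {p, q}
Union (resolvent): {p, q}
Resolvent has 2 literal(s).

2


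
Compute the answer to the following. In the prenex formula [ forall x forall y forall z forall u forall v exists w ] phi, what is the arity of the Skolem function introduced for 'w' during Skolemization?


Quantifier prefix: forall x forall y forall z forall u forall v exists w
'w' is existentially quantified at position 6.
Universal variables preceding it: x, y, z, u, v
Skolem function arity = 5

5


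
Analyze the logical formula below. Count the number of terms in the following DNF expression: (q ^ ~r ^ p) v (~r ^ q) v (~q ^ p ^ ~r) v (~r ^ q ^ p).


A DNF formula is a disjunction of terms (conjunctions).
Terms are separated by v.
Counting the disjuncts: 4 terms.

4


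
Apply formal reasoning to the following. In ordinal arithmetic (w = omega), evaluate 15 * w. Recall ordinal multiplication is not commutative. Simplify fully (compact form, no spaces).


Compute 15 * w.
Ordinal * is associative and left-distributive over +, but NOT commutative; for finite n>1, n*w = w but w*n stays w*n.
For finite n>0, n * w = sup{n*k : k<w} = w. So 15 * w = w.
Result = w

w


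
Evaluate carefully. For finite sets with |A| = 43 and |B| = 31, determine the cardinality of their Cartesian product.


The Cartesian product A x B contains all ordered pairs (a, b).
|A x B| = |A| * |B| = 43 * 31 = 1333

1333


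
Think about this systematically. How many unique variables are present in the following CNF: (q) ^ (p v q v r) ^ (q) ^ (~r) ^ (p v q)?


Identify each variable that appears in the formula.
Variables found: p, q, r
Count = 3

3


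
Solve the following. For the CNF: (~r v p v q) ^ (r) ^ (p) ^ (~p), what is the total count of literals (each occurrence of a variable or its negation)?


Counting literals in each clause:
Clause 1: 3 literal(s)
Clause 2: 1 literal(s)
Clause 3: 1 literal(s)
Clause 4: 1 literal(s)
Total = 6

6


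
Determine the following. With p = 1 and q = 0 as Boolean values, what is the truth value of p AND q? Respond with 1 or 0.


p = 1, q = 0
Operation: p AND q
Evaluate: 1 AND 0 = 0

0


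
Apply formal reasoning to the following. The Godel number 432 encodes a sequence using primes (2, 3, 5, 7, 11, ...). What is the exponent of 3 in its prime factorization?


Factorize 432 by dividing by 3 repeatedly.
Division steps: 3 divides 432 exactly 3 time(s).
Exponent of 3 = 3

3


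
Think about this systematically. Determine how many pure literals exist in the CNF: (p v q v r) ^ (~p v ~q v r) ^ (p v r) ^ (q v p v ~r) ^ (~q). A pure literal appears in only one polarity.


Check each variable for pure literal status:
p: mixed (not pure)
q: mixed (not pure)
r: mixed (not pure)
Pure literal count = 0

0


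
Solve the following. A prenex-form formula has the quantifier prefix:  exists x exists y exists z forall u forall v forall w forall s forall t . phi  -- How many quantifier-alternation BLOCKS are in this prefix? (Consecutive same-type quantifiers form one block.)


Quantifier-type sequence: E E E A A A A A  (A=forall, E=exists)
Group into maximal same-type runs:
  Ex3 | Ax5
Number of blocks = 2

2


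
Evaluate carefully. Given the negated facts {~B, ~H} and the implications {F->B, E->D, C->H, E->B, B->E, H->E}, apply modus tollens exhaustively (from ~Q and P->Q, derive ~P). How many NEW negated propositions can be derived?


Initial negated facts: {~B, ~H}
Apply modus tollens to closure:
  ~B and F->B  =>  ~F
  ~H and C->H  =>  ~C
  ~B and E->B  =>  ~E
Final negated: {~B, ~C, ~E, ~F, ~H}
New negations: {~C, ~E, ~F}
Count = 3

3


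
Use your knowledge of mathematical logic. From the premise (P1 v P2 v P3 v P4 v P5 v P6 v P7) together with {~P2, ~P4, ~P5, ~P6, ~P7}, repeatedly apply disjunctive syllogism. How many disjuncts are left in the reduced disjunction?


Original disjuncts (7): P1, P2, P3, P4, P5, P6, P7
Negated (eliminate): ~P2, ~P4, ~P5, ~P6, ~P7
Remaining disjuncts: P1, P3
Count = 7 - 5 = 2

2


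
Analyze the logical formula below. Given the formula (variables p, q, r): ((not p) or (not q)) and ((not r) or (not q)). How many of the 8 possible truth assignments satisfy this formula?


Evaluate all 8 assignments for p, q, r:
p=0, q=0, r=0: 1
p=0, q=0, r=1: 1
p=0, q=1, r=0: 1
p=0, q=1, r=1: 0
p=1, q=0, r=0: 1
p=1, q=0, r=1: 1
p=1, q=1, r=0: 0
p=1, q=1, r=1: 0
Satisfying count = 5

5


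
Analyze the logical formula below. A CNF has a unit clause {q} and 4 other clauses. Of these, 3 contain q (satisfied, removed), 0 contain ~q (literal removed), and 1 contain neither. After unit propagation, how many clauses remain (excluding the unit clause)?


Satisfied (removed): 3
Shortened (remain): 0
Unchanged (remain): 1
Remaining = 0 + 1 = 1

1


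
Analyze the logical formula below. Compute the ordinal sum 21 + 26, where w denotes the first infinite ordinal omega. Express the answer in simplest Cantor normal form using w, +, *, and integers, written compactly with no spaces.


Compute 21 + 26.
Ordinal + is associative but NOT commutative; for finite n>0, n + w = w but w + n stays w+n.
Both operands finite; ordinal + agrees with natural +: 21 + 26 = 47.
Result = 47

47


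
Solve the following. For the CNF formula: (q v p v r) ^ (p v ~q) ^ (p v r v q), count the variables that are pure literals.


Check each variable for pure literal status:
p: pure positive
q: mixed (not pure)
r: pure positive
Pure literal count = 2

2


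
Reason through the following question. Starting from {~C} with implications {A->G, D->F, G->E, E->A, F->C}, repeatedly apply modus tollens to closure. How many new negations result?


Initial negated facts: {~C}
Apply modus tollens to closure:
  ~C and F->C  =>  ~F
  ~F and D->F  =>  ~D
Final negated: {~C, ~D, ~F}
New negations: {~D, ~F}
Count = 2

2


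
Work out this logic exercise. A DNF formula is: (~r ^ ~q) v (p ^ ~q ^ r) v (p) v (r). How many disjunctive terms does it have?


A DNF formula is a disjunction of terms (conjunctions).
Terms are separated by v.
Counting the disjuncts: 4 terms.

4


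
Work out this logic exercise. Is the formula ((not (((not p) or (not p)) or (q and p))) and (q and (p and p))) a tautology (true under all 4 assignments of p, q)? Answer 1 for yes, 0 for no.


Check all 4 assignments:
p=0, q=0: 0
p=0, q=1: 0
p=1, q=0: 0
p=1, q=1: 0
Satisfying count = 0/4.
Tautology iff count = 4: no.

0


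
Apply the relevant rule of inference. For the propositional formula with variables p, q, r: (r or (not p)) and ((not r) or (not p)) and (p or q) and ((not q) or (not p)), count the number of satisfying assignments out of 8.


Evaluate all 8 assignments for p, q, r:
p=0, q=0, r=0: 0
p=0, q=0, r=1: 0
p=0, q=1, r=0: 1
p=0, q=1, r=1: 1
p=1, q=0, r=0: 0
p=1, q=0, r=1: 0
p=1, q=1, r=0: 0
p=1, q=1, r=1: 0
Satisfying count = 2

2


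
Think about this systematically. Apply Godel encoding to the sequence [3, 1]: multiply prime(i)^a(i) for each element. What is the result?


Encode each element as an exponent of the corresponding prime:
  2^3 = 8
  3^1 = 3
Product = 8 * 3 = 24

24


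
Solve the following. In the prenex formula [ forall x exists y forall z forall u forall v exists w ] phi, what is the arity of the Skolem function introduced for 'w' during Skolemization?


Quantifier prefix: forall x exists y forall z forall u forall v exists w
'w' is existentially quantified at position 6.
Universal variables preceding it: x, z, u, v
Skolem function arity = 4

4


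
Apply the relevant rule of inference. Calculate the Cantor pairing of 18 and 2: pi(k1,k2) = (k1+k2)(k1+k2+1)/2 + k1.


k1 + k2 = 20
(k1+k2)(k1+k2+1)/2 = 20 * 21 / 2 = 210
pi = 210 + 18 = 228

228


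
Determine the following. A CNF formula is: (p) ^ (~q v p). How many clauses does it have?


A CNF formula is a conjunction of clauses.
Clauses are separated by ^.
Counting the conjuncts: 2 clauses.

2


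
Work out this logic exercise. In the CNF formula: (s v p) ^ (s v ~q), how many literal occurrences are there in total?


Counting literals in each clause:
Clause 1: 2 literal(s)
Clause 2: 2 literal(s)
Total = 4

4


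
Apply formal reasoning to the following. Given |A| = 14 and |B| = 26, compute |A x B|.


The Cartesian product A x B contains all ordered pairs (a, b).
|A x B| = |A| * |B| = 14 * 26 = 364

364


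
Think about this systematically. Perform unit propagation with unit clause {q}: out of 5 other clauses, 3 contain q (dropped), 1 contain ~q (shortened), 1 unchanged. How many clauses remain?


Satisfied (removed): 3
Shortened (remain): 1
Unchanged (remain): 1
Remaining = 1 + 1 = 2

2


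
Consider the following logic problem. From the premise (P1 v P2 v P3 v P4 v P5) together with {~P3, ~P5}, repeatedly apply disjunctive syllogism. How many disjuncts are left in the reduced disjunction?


Original disjuncts (5): P1, P2, P3, P4, P5
Negated (eliminate): ~P3, ~P5
Remaining disjuncts: P1, P2, P4
Count = 5 - 2 = 3

3


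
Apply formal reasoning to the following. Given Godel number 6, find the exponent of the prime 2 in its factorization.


Factorize 6 by dividing by 2 repeatedly.
Division steps: 2 divides 6 exactly 1 time(s).
Exponent of 2 = 1

1


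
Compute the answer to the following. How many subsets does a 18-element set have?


The power set of a set with n elements has 2^n elements.
|P(S)| = 2^18 = 262144

262144


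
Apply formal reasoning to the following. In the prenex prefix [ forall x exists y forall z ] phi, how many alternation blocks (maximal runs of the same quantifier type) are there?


Quantifier-type sequence: A E A  (A=forall, E=exists)
Group into maximal same-type runs:
  Ax1 | Ex1 | Ax1
Number of blocks = 3

3


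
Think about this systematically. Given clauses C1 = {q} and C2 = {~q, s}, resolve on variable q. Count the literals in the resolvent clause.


Remove q from C1 and ~q from C2.
C1 remainder: {}
C2 remainder: {s}
Union (resolvent): {s}
Resolvent has 1 literal(s).

1


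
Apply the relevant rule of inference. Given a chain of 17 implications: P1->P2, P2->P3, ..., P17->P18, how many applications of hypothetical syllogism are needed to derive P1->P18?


With 17 implications in a chain connecting 18 propositions:
P1->P2, P2->P3, ..., P17->P18
Steps needed = (number of implications) - 1 = 17 - 1 = 16

16


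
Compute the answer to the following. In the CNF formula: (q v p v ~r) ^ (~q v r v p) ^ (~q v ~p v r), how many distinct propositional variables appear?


Identify each variable that appears in the formula.
Variables found: p, q, r
Count = 3

3


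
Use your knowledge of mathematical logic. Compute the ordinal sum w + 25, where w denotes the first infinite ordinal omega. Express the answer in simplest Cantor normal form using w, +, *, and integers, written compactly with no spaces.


Compute w + 25.
Ordinal + is associative but NOT commutative; for finite n>0, n + w = w but w + n stays w+n.
w + 25 is already in normal form (a successor ordinal beyond w).
Result = w+25

w+25


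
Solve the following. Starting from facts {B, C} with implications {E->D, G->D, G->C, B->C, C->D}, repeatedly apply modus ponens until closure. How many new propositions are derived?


Initial facts: {B, C}
Apply modus ponens to closure:
  C and C->D  =>  D
Final known: {B, C, D}
New propositions: {D}
Count = 1

1


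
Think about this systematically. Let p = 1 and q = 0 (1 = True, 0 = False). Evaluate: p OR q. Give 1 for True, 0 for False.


p = 1, q = 0
Operation: p OR q
Evaluate: 1 OR 0 = 1

1


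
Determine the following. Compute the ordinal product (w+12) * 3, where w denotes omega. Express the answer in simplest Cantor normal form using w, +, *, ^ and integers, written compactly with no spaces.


Compute (w+12) * 3.
Ordinal * is associative and left-distributive over +, but NOT commutative; for finite n>1, n*w = w but w*n stays w*n.
(w+12) * 3 = (w+12) repeated 3 times. Each intermediate +12 is absorbed by the following w; only the last survives: w*3+12.
Result = w*3+12

w*3+12


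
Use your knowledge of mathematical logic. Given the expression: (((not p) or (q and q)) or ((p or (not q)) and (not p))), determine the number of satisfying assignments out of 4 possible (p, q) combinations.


Check all 4 assignments:
p=0, q=0: 1
p=0, q=1: 1
p=1, q=0: 0
p=1, q=1: 1
Count of True = 3

3


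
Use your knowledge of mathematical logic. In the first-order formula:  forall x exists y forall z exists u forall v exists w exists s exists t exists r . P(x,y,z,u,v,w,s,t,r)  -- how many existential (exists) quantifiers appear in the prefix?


Quantifier prefix: forall x exists y forall z exists u forall v exists w exists s exists t exists r
Mark each quantifier type:
  U E U E U E E E E
Universal count = 3, Existential count = 6
Asked for existential (exists) quantifiers: 6

6


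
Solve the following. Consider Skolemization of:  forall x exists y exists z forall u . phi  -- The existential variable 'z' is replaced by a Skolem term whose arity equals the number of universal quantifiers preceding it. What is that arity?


Quantifier prefix: forall x exists y exists z forall u
'z' is existentially quantified at position 3.
Universal variables preceding it: x
Skolem function arity = 1

1


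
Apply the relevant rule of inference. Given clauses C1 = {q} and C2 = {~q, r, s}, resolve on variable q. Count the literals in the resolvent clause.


Remove q from C1 and ~q from C2.
C1 remainder: {}
C2 remainder: {r, s}
Union (resolvent): {r, s}
Resolvent has 2 literal(s).

2


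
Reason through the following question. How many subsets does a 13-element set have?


The power set of a set with n elements has 2^n elements.
|P(S)| = 2^13 = 8192

8192


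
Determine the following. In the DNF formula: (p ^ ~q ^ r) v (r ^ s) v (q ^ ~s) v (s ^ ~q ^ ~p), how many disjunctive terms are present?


A DNF formula is a disjunction of terms (conjunctions).
Terms are separated by v.
Counting the disjuncts: 4 terms.

4


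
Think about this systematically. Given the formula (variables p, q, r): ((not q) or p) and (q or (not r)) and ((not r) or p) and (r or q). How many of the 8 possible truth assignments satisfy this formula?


Evaluate all 8 assignments for p, q, r:
p=0, q=0, r=0: 0
p=0, q=0, r=1: 0
p=0, q=1, r=0: 0
p=0, q=1, r=1: 0
p=1, q=0, r=0: 0
p=1, q=0, r=1: 0
p=1, q=1, r=0: 1
p=1, q=1, r=1: 1
Satisfying count = 2

2


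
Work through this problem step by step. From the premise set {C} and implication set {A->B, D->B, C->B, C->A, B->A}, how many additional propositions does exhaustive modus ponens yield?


Initial facts: {C}
Apply modus ponens to closure:
  C and C->B  =>  B
  C and C->A  =>  A
Final known: {A, B, C}
New propositions: {A, B}
Count = 2

2


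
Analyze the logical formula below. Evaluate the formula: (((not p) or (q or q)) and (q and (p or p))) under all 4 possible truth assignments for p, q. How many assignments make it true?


Check all 4 assignments:
p=0, q=0: 0
p=0, q=1: 0
p=1, q=0: 0
p=1, q=1: 1
Count of True = 1

1


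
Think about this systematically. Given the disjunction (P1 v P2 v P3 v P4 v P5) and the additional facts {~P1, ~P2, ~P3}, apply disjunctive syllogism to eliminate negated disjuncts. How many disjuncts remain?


Original disjuncts (5): P1, P2, P3, P4, P5
Negated (eliminate): ~P1, ~P2, ~P3
Remaining disjuncts: P4, P5
Count = 5 - 3 = 2

2


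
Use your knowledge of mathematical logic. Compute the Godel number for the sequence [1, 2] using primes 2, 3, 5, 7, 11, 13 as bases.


Encode each element as an exponent of the corresponding prime:
  2^1 = 2
  3^2 = 9
Product = 2 * 9 = 18

18


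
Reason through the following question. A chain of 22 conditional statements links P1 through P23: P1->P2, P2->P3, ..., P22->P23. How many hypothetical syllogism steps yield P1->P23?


With 22 implications in a chain connecting 23 propositions:
P1->P2, P2->P3, ..., P22->P23
Steps needed = (number of implications) - 1 = 22 - 1 = 21

21


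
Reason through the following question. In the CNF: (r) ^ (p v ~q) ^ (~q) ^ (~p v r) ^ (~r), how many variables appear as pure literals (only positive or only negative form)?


Check each variable for pure literal status:
p: mixed (not pure)
q: pure negative
r: mixed (not pure)
Pure literal count = 1

1


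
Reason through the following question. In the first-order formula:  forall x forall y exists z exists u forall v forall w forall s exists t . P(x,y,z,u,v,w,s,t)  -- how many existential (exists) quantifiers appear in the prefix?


Quantifier prefix: forall x forall y exists z exists u forall v forall w forall s exists t
Mark each quantifier type:
  U U E E U U U E
Universal count = 5, Existential count = 3
Asked for existential (exists) quantifiers: 3

3


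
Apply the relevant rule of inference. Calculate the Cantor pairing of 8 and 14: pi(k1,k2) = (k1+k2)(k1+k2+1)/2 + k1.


k1 + k2 = 22
(k1+k2)(k1+k2+1)/2 = 22 * 23 / 2 = 253
pi = 253 + 8 = 261

261


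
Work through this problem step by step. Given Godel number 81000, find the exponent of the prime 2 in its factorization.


Factorize 81000 by dividing by 2 repeatedly.
Division steps: 2 divides 81000 exactly 3 time(s).
Exponent of 2 = 3

3


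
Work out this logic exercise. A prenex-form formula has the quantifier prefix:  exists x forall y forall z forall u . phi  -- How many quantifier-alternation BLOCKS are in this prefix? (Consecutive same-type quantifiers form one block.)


Quantifier-type sequence: E A A A  (A=forall, E=exists)
Group into maximal same-type runs:
  Ex1 | Ax3
Number of blocks = 2

2


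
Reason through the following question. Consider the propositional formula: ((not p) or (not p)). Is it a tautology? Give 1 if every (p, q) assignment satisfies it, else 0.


Check all 4 assignments:
p=0, q=0: 1
p=0, q=1: 1
p=1, q=0: 0
p=1, q=1: 0
Satisfying count = 2/4.
Tautology iff count = 4: no.

0


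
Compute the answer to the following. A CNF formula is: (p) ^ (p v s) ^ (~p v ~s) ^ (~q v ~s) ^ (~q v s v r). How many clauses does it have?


A CNF formula is a conjunction of clauses.
Clauses are separated by ^.
Counting the conjuncts: 5 clauses.

5


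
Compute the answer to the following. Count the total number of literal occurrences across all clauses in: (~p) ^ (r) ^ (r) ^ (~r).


Counting literals in each clause:
Clause 1: 1 literal(s)
Clause 2: 1 literal(s)
Clause 3: 1 literal(s)
Clause 4: 1 literal(s)
Total = 4

4


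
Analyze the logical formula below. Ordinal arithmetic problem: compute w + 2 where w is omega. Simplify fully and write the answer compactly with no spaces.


Compute w + 2.
Ordinal + is associative but NOT commutative; for finite n>0, n + w = w but w + n stays w+n.
w + 2 is already in normal form (a successor ordinal beyond w).
Result = w+2

w+2


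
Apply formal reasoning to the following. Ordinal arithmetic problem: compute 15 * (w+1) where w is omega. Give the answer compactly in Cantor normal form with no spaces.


Compute 15 * (w+1).
Ordinal * is associative and left-distributive over +, but NOT commutative; for finite n>1, n*w = w but w*n stays w*n.
By left-distributivity: 15 * (w+1) = 15*w + 15*1 = w + 15 = w+15.
Result = w+15

w+15


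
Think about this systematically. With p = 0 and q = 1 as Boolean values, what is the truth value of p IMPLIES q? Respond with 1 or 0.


p = 0, q = 1
Operation: p IMPLIES q
Evaluate: 0 IMPLIES 1 = 1

1


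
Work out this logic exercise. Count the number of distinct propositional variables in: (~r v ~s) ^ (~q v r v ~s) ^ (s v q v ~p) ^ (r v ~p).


Identify each variable that appears in the formula.
Variables found: p, q, r, s
Count = 4

4


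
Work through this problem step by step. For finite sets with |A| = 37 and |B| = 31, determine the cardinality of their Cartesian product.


The Cartesian product A x B contains all ordered pairs (a, b).
|A x B| = |A| * |B| = 37 * 31 = 1147

1147


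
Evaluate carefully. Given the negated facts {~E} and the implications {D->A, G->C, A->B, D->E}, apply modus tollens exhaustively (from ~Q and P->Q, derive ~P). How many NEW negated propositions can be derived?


Initial negated facts: {~E}
Apply modus tollens to closure:
  ~E and D->E  =>  ~D
Final negated: {~D, ~E}
New negations: {~D}
Count = 1

1


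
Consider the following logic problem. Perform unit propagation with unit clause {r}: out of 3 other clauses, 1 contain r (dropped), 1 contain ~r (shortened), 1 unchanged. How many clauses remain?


Satisfied (removed): 1
Shortened (remain): 1
Unchanged (remain): 1
Remaining = 1 + 1 = 2

2


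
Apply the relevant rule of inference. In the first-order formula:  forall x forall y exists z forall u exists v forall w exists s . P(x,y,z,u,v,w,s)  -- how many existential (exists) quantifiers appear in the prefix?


Quantifier prefix: forall x forall y exists z forall u exists v forall w exists s
Mark each quantifier type:
  U U E U E U E
Universal count = 4, Existential count = 3
Asked for existential (exists) quantifiers: 3

3


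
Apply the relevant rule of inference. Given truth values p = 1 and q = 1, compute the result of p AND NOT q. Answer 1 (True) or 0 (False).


p = 1, q = 1
Operation: p AND NOT q
Evaluate: 1 AND NOT 1 = 0

0


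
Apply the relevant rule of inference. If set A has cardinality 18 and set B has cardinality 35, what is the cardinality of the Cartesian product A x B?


The Cartesian product A x B contains all ordered pairs (a, b).
|A x B| = |A| * |B| = 18 * 35 = 630

630


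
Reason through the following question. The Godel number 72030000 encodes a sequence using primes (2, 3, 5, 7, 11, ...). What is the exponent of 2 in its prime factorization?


Factorize 72030000 by dividing by 2 repeatedly.
Division steps: 2 divides 72030000 exactly 4 time(s).
Exponent of 2 = 4

4


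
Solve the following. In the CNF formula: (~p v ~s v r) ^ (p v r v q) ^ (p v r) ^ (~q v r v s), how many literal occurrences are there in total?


Counting literals in each clause:
Clause 1: 3 literal(s)
Clause 2: 3 literal(s)
Clause 3: 2 literal(s)
Clause 4: 3 literal(s)
Total = 11

11


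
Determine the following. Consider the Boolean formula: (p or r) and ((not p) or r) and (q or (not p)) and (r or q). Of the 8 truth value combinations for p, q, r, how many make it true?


Evaluate all 8 assignments for p, q, r:
p=0, q=0, r=0: 0
p=0, q=0, r=1: 1
p=0, q=1, r=0: 0
p=0, q=1, r=1: 1
p=1, q=0, r=0: 0
p=1, q=0, r=1: 0
p=1, q=1, r=0: 0
p=1, q=1, r=1: 1
Satisfying count = 3

3


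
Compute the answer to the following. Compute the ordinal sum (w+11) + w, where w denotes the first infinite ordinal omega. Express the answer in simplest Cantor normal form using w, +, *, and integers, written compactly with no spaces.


Compute (w+11) + w.
Ordinal + is associative but NOT commutative; for finite n>0, n + w = w but w + n stays w+n.
(w+11) + w = w + (11+w) = w + w = w*2 (the finite tail 11 is absorbed by the right w).
Result = w*2

w*2


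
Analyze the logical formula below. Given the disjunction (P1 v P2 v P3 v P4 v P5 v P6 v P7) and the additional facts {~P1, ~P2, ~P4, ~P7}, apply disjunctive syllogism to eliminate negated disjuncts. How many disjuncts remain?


Original disjuncts (7): P1, P2, P3, P4, P5, P6, P7
Negated (eliminate): ~P1, ~P2, ~P4, ~P7
Remaining disjuncts: P3, P5, P6
Count = 7 - 4 = 3

3


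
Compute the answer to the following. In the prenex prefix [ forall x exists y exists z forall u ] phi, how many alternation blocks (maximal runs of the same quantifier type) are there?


Quantifier-type sequence: A E E A  (A=forall, E=exists)
Group into maximal same-type runs:
  Ax1 | Ex2 | Ax1
Number of blocks = 3

3


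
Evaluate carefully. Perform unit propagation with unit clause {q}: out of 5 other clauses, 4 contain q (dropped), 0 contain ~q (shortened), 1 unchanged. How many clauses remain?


Satisfied (removed): 4
Shortened (remain): 0
Unchanged (remain): 1
Remaining = 0 + 1 = 1

1


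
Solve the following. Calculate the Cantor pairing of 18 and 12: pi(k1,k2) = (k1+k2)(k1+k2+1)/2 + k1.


k1 + k2 = 30
(k1+k2)(k1+k2+1)/2 = 30 * 31 / 2 = 465
pi = 465 + 18 = 483

483


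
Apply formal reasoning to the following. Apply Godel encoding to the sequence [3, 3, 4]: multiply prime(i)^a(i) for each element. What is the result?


Encode each element as an exponent of the corresponding prime:
  2^3 = 8
  3^3 = 27
  5^4 = 625
Product = 8 * 27 * 625 = 135000

135000


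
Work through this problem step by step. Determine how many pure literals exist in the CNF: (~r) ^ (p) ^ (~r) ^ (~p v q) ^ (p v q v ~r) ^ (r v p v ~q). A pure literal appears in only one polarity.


Check each variable for pure literal status:
p: mixed (not pure)
q: mixed (not pure)
r: mixed (not pure)
Pure literal count = 0

0


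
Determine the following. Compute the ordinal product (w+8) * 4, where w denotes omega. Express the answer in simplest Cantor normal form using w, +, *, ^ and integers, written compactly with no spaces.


Compute (w+8) * 4.
Ordinal * is associative and left-distributive over +, but NOT commutative; for finite n>1, n*w = w but w*n stays w*n.
(w+8) * 4 = (w+8) repeated 4 times. Each intermediate +8 is absorbed by the following w; only the last survives: w*4+8.
Result = w*4+8

w*4+8


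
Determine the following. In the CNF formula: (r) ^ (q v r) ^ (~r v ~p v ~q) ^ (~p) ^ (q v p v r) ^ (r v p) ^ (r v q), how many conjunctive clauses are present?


A CNF formula is a conjunction of clauses.
Clauses are separated by ^.
Counting the conjuncts: 7 clauses.

7


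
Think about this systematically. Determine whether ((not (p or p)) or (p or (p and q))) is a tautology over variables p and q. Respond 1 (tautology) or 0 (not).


Check all 4 assignments:
p=0, q=0: 1
p=0, q=1: 1
p=1, q=0: 1
p=1, q=1: 1
Satisfying count = 4/4.
Tautology iff count = 4: yes.

1


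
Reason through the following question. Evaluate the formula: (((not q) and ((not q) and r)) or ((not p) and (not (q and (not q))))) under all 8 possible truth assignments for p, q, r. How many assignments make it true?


Check all 8 assignments:
p=0, q=0, r=0: 1
p=0, q=0, r=1: 1
p=0, q=1, r=0: 1
p=0, q=1, r=1: 1
p=1, q=0, r=0: 0
p=1, q=0, r=1: 1
p=1, q=1, r=0: 0
p=1, q=1, r=1: 0
Count of True = 5

5


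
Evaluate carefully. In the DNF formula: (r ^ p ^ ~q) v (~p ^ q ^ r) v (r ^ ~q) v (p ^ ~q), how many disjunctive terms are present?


A DNF formula is a disjunction of terms (conjunctions).
Terms are separated by v.
Counting the disjuncts: 4 terms.

4


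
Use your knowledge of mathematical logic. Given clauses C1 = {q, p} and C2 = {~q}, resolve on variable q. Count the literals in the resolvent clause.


Remove q from C1 and ~q from C2.
C1 remainder: {p}
C2 remainder: {}
Union (resolvent): {p}
Resolvent has 1 literal(s).

1


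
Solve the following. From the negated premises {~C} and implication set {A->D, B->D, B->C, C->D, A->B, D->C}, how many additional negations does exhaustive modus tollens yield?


Initial negated facts: {~C}
Apply modus tollens to closure:
  ~C and B->C  =>  ~B
  ~B and A->B  =>  ~A
  ~C and D->C  =>  ~D
Final negated: {~A, ~B, ~C, ~D}
New negations: {~A, ~B, ~D}
Count = 3

3


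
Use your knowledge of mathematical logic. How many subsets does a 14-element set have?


The power set of a set with n elements has 2^n elements.
|P(S)| = 2^14 = 16384

16384


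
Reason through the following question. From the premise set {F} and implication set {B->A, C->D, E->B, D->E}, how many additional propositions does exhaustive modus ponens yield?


Initial facts: {F}
Apply modus ponens to closure:
  (no implication fires)
Final known: {F}
New propositions: {(none)}
Count = 0

0


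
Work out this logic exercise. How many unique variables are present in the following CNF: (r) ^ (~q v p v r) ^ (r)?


Identify each variable that appears in the formula.
Variables found: p, q, r
Count = 3

3


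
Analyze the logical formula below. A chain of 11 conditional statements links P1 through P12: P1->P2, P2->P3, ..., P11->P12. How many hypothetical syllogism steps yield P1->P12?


With 11 implications in a chain connecting 12 propositions:
P1->P2, P2->P3, ..., P11->P12
Steps needed = (number of implications) - 1 = 11 - 1 = 10

10


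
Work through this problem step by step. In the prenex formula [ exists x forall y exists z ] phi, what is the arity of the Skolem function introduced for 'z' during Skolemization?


Quantifier prefix: exists x forall y exists z
'z' is existentially quantified at position 3.
Universal variables preceding it: y
Skolem function arity = 1

1


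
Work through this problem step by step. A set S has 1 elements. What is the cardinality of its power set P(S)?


The power set of a set with n elements has 2^n elements.
|P(S)| = 2^1 = 2

2


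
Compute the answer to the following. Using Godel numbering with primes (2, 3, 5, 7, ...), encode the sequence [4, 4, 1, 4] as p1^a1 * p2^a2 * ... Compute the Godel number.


Encode each element as an exponent of the corresponding prime:
  2^4 = 16
  3^4 = 81
  5^1 = 5
  7^4 = 2401
Product = 16 * 81 * 5 * 2401 = 15558480

15558480


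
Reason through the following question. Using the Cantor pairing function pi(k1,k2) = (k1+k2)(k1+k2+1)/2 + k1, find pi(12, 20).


k1 + k2 = 32
(k1+k2)(k1+k2+1)/2 = 32 * 33 / 2 = 528
pi = 528 + 12 = 540

540


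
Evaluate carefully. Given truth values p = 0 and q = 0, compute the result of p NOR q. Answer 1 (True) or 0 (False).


p = 0, q = 0
Operation: p NOR q
Evaluate: 0 NOR 0 = 1

1


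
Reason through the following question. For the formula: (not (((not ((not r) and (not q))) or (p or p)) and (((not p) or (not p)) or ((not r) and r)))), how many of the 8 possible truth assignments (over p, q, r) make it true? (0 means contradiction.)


Check all 8 assignments:
p=0, q=0, r=0: 1
p=0, q=0, r=1: 0
p=0, q=1, r=0: 0
p=0, q=1, r=1: 0
p=1, q=0, r=0: 1
p=1, q=0, r=1: 1
p=1, q=1, r=0: 1
p=1, q=1, r=1: 1
Count of True = 5

5


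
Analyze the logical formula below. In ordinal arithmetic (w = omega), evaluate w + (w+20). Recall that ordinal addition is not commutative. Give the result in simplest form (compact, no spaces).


Compute w + (w+20).
Ordinal + is associative but NOT commutative; for finite n>0, n + w = w but w + n stays w+n.
w + (w+20) = (w+w) + 20 = w*2+20.
Result = w*2+20

w*2+20
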